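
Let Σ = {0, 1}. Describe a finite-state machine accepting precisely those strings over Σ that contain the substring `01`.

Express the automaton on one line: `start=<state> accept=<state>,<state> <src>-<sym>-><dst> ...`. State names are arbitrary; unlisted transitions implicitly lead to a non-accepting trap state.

Track how much of `01` has been matched so far: state q0 is no progress, q2 is the absorbing accept state reached once `01` has occurred. Intermediate states record partial matches; on a mismatch, fall back to the longest reusable overlap.
        0   1  
>  q0   q1  q0 
   q1   q1  q2 
 * q2   q2  q2 
(> = start, * = accepting)

start=q0 accept=q2 q0-0->q1 q0-1->q0 q1-0->q1 q1-1->q2 q2-0->q2 q2-1->q2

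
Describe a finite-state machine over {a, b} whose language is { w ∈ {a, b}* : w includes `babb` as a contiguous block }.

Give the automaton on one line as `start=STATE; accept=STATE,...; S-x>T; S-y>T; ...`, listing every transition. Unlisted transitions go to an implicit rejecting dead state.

start=S0; accept=S4; S0-a>S0; S0-b>S1; S1-a>S2; S1-b>S1; S2-a>S0; S2-b>S3; S3-a>S2; S3-b>S4; S4-a>S4; S4-b>S4

Track how much of `babb` has been matched so far: state S0 is no progress, S4 is the absorbing accept state reached once `babb` has occurred. Intermediate states record partial matches; on a mismatch, fall back to the longest reusable overlap.
A 5-state machine:
        a   b  
>  S0   S0  S1 
   S1   S2  S1 
   S2   S0  S3 
   S3   S2  S4 
 * S4   S4  S4 
(> = start, * = accepting)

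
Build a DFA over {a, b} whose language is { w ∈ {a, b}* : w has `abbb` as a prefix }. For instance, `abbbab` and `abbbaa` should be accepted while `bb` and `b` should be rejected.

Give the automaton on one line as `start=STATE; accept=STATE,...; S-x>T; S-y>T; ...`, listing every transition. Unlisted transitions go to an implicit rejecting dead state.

start=q0; accept=q4; q0-a>q1; q0-b>q5; q1-a>q5; q1-b>q2; q2-a>q5; q2-b>q3; q3-a>q5; q3-b>q4; q4-a>q4; q4-b>q4; q5-a>q5; q5-b>q5

Check the first 4 symbols one by one: q0 through q3 record how many have matched `abbb` so far; any wrong symbol goes to the dead state q5. After all 4 match we enter the accepting sink q4.
A 6-state machine:
        a   b  
>  q0   q1  q5 
   q1   q5  q2 
   q2   q5  q3 
   q3   q5  q4 
 * q4   q4  q4 
   q5   q5  q5 
(> = start, * = accepting)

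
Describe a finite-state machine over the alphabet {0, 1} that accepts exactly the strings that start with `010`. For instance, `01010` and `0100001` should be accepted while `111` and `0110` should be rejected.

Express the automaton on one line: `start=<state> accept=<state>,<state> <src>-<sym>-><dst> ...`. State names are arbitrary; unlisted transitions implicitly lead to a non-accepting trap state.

Walk along `010` while the input agrees: from q0 take `0` to q1, and so on. Any deviation drops to the rejecting sink q4. Once q3 is reached the prefix is confirmed and every continuation is accepted.
With 5 states:
        0   1  
>  q0   q1  q4 
   q1   q4  q2 
   q2   q3  q4 
 * q3   q3  q3 
   q4   q4  q4 
(> = start, * = accepting)

start=q0 accept=q3 q0-0->q1 q0-1->q4 q1-0->q4 q1-1->q2 q2-0->q3 q2-1->q4 q3-0->q3 q3-1->q3 q4-0->q4 q4-1->q4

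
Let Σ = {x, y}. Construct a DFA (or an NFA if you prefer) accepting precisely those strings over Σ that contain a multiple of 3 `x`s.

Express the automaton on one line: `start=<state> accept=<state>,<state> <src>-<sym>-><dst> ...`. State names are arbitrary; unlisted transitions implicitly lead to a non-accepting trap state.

Keep the running count of `x`s modulo 3: each `x` advances along the cycle s0 → s1 → s2 → s0 while other symbols loop. Accept at s0.
With 3 states:
        x   y  
>* s0   s1  s0 
   s1   s2  s1 
   s2   s0  s2 
(> = start, * = accepting)

start=s0 accept=s0 s0-x->s1 s0-y->s0 s1-x->s2 s1-y->s1 s2-x->s0 s2-y->s2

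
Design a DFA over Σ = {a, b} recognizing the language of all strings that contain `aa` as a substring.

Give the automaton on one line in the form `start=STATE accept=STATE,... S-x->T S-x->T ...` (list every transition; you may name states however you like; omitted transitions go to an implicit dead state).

Track how much of `aa` has been matched so far: state q0 is no progress, q2 is the absorbing accept state reached once `aa` has occurred. Intermediate states record partial matches; on a mismatch, fall back to the longest reusable overlap.
With 3 states:
        a   b  
>  q0   q1  q0 
   q1   q2  q0 
 * q2   q2  q2 
(> = start, * = accepting)

start=q0 accept=q2 q0-a->q1 q0-b->q0 q1-a->q2 q1-b->q0 q2-a->q2 q2-b->q2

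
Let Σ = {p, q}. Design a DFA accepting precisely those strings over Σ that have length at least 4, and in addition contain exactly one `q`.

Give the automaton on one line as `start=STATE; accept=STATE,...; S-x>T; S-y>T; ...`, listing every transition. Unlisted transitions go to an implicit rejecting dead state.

start=A; accept=I; A-p>B; A-q>C; B-p>D; B-q>E; C-p>E; C-q>F; D-p>G; D-q>H; E-p>H; E-q>F; F-p>F; F-q>F; G-p>G; G-q>I; H-p>I; H-q>F; I-p>I; I-q>F

Handle the two conditions separately and then intersect. The first has 6 states tracking the input length, saturating at 5; the second has 3 states tracking the count of `q`s, saturating at 2. A product state is a pair (one from each), accepting exactly when both do. After merging equivalent states the machine shrinks.
With 9 states:
       p  q 
>  A   B  C 
   B   D  E 
   C   E  F 
   D   G  H 
   E   H  F 
   F   F  F 
   G   G  I 
   H   I  F 
 * I   I  F 
(> = start, * = accepting)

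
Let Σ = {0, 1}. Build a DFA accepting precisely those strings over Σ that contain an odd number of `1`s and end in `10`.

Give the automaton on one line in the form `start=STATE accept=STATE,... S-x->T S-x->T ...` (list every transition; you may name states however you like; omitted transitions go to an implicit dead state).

Build one automaton per condition and run them in lockstep. The first has 2 states tracking the count of `1`s modulo 2; the second has 3 states tracking how much of the suffix `10` has currently been matched. A product state is a pair (one from each), accepting exactly when both do. Equivalent product states are then merged.
        0   1  
>  s0   s0  s1 
   s1   s2  s0 
 * s2   s3  s0 
   s3   s3  s0 
(> = start, * = accepting)

start=s0 accept=s2 s0-0->s0 s0-1->s1 s1-0->s2 s1-1->s0 s2-0->s3 s2-1->s0 s3-0->s3 s3-1->s0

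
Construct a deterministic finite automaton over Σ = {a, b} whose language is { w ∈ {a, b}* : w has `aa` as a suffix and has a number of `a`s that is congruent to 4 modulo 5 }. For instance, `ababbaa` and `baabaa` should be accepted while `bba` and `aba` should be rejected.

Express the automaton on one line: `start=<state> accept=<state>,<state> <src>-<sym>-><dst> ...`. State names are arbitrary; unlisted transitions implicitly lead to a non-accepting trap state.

Build one automaton per condition and run them in lockstep. One (3 states) tracks how much of the suffix `aa` has currently been matched; the other (5 states) tracks the count of `a`s modulo 5. Each combined state is a pair, one component from each; accept when both components accept.
          a    b  
>  s0     s1   s0 
   s1     s2   s3 
   s2     s4   s5 
   s3     s6   s3 
   s4     s7   s8 
   s5     s9   s5 
   s6     s4   s5 
 * s7    s10  s11 
   s8    s12   s8 
   s9     s7   s8 
   s10   s13   s0 
   s11   s14  s11 
   s12   s10  s11 
   s13    s2   s3 
   s14   s13   s0 
(> = start, * = accepting)

start=s0 accept=s7 s0-a->s1 s0-b->s0 s1-a->s2 s1-b->s3 s2-a->s4 s2-b->s5 s3-a->s6 s3-b->s3 s4-a->s7 s4-b->s8 s5-a->s9 s5-b->s5 s6-a->s4 s6-b->s5 s7-a->s10 s7-b->s11 s8-a->s12 s8-b->s8 s9-a->s7 s9-b->s8 s10-a->s13 s10-b->s0 s11-a->s14 s11-b->s11 s12-a->s10 s12-b->s11 s13-a->s2 s13-b->s3 s14-a->s13 s14-b->s0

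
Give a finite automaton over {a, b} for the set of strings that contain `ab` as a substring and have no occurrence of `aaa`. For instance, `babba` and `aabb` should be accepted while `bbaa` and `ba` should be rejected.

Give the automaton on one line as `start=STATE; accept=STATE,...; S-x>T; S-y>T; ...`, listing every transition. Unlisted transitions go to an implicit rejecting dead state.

Build one automaton per condition and run them in lockstep. The first has 3 states tracking whether and how much of `ab` has been seen; the second has 4 states tracking partial matches of the forbidden pattern `aaa`. A product state is a pair (one from each), accepting exactly when both do. Equivalent product states are then merged.
7 states suffice.
        a   b  
>  q0   q1  q0 
   q1   q2  q3 
   q2   q4  q3 
 * q3   q5  q3 
   q4   q4  q4 
 * q5   q6  q3 
 * q6   q4  q3 
(> = start, * = accepting)

start=q0; accept=q3,q5,q6; q0-a>q1; q0-b>q0; q1-a>q2; q1-b>q3; q2-a>q4; q2-b>q3; q3-a>q5; q3-b>q3; q4-a>q4; q4-b>q4; q5-a>q6; q5-b>q3; q6-a>q4; q6-b>q3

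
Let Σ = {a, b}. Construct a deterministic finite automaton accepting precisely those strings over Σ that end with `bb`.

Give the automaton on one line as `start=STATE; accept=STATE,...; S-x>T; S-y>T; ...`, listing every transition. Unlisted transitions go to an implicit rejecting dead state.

Remember how much of `bb` the current input suffix matches. State s0 means no match yet; s1 means the last symbol is `b`; s2 means the last 2 symbols are `bb`. Only s2 accepts. On a mismatch, fall back to the longest proper suffix that is still a prefix of `bb`.
With 3 states:
        a   b  
>  s0   s0  s1 
   s1   s0  s2 
 * s2   s0  s2 
(> = start, * = accepting)

start=s0; accept=s2; s0-a>s0; s0-b>s1; s1-a>s0; s1-b>s2; s2-a>s0; s2-b>s2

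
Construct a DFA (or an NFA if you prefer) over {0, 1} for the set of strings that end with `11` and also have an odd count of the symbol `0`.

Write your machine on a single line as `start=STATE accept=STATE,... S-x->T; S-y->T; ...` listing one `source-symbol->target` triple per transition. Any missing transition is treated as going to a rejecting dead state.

start=q0; accept=q3; q0-0->q1; q0-1->q0; q1-0->q0; q1-1->q2; q2-0->q0; q2-1->q3; q3-0->q0; q3-1->q3

Handle the two conditions separately and then intersect. One (3 states) tracks how much of the suffix `11` has currently been matched; the other (2 states) tracks the count of `0`s modulo 2. Each combined state is a pair, one component from each; accept when both components accept. Minimizing collapses redundant product states.
With 4 states:
        0   1  
>  q0   q1  q0 
   q1   q0  q2 
   q2   q0  q3 
 * q3   q0  q3 
(> = start, * = accepting)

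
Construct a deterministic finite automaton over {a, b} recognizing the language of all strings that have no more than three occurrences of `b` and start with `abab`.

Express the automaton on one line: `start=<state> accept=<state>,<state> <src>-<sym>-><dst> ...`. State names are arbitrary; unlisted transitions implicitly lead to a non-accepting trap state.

Build one automaton per condition and run them in lockstep. The first has 5 states tracking the count of `b`s, saturating at 4; the second has 6 states tracking whether the input so far still matches the prefix `abab`. A product state is a pair (one from each), accepting exactly when both do.
          a    b  
>  q0     q1   q2 
   q1     q3   q4 
   q2     q2   q5 
   q3     q3   q2 
   q4     q6   q5 
   q5     q5   q7 
   q6     q2   q8 
   q7     q7   q9 
 * q8     q8  q10 
   q9     q9   q9 
 * q10   q10  q11 
   q11   q11  q11 
(> = start, * = accepting)

start=q0 accept=q8,q10 q0-a->q1 q0-b->q2 q1-a->q3 q1-b->q4 q2-a->q2 q2-b->q5 q3-a->q3 q3-b->q2 q4-a->q6 q4-b->q5 q5-a->q5 q5-b->q7 q6-a->q2 q6-b->q8 q7-a->q7 q7-b->q9 q8-a->q8 q8-b->q10 q9-a->q9 q9-b->q9 q10-a->q10 q10-b->q11 q11-a->q11 q11-b->q11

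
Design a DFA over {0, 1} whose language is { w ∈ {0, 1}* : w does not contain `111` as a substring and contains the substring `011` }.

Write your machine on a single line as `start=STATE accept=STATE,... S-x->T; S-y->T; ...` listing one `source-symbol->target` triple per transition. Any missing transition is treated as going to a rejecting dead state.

Handle the two conditions separately and then intersect. One (4 states) tracks partial matches of the forbidden pattern `111`; the other (4 states) tracks whether and how much of `011` has been seen. Each combined state is a pair, one component from each; accept when both components accept.
12 states suffice.
       0  1 
>  A   B  C 
   B   B  D 
   C   B  E 
   D   B  F 
   E   B  G 
 * F   H  I 
   G   J  G 
 * H   H  K 
   I   I  I 
   J   J  L 
 * K   H  F 
   L   J  I 
(> = start, * = accepting)

start=A; accept=F,H,K; A-0->B; A-1->C; B-0->B; B-1->D; C-0->B; C-1->E; D-0->B; D-1->F; E-0->B; E-1->G; F-0->H; F-1->I; G-0->J; G-1->G; H-0->H; H-1->K; I-0->I; I-1->I; J-0->J; J-1->L; K-0->H; K-1->F; L-0->J; L-1->I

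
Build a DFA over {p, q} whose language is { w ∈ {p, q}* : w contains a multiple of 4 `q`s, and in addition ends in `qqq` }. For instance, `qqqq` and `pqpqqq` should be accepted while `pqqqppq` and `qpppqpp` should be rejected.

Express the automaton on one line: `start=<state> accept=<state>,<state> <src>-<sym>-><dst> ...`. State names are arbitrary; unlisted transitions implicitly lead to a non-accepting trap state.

start=A accept=K A-p->A A-q->B B-p->C B-q->D C-p->C C-q->E D-p->F D-q->G E-p->F E-q->H F-p->F F-q->I G-p->J G-q->K H-p->J H-q->K I-p->J I-q->L J-p->J J-q->M K-p->A K-q->N L-p->A L-q->N M-p->A M-q->O N-p->C N-q->P O-p->C O-q->P P-p->F P-q->G

Handle the two conditions separately and then intersect. One (4 states) tracks the count of `q`s modulo 4; the other (4 states) tracks how much of the suffix `qqq` has currently been matched. Each combined state is a pair, one component from each; accept when both components accept.
16 states suffice.
       p  q 
>  A   A  B 
   B   C  D 
   C   C  E 
   D   F  G 
   E   F  H 
   F   F  I 
   G   J  K 
   H   J  K 
   I   J  L 
   J   J  M 
 * K   A  N 
   L   A  N 
   M   A  O 
   N   C  P 
   O   C  P 
   P   F  G 
(> = start, * = accepting)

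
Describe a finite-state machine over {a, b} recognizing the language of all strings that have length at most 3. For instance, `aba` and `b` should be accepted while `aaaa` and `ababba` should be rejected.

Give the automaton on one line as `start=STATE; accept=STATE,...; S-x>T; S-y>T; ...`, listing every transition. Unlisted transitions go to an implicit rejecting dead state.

Count input length up to 4: every symbol moves from s0 toward s4, which means 'more than 3' and absorbs. Accept from {s0, s1, s2, s3}.
With 5 states:
        a   b  
>* s0   s1  s1 
 * s1   s2  s2 
 * s2   s3  s3 
 * s3   s4  s4 
   s4   s4  s4 
(> = start, * = accepting)

start=s0; accept=s0,s1,s2,s3; s0-a>s1; s0-b>s1; s1-a>s2; s1-b>s2; s2-a>s3; s2-b>s3; s3-a>s4; s3-b>s4; s4-a>s4; s4-b>s4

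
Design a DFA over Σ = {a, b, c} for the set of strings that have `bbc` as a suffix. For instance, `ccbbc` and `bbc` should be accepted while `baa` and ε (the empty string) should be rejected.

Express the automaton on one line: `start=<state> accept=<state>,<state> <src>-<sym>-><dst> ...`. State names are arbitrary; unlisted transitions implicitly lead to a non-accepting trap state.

start=q0 accept=q3 q0-a->q0 q0-b->q1 q0-c->q0 q1-a->q0 q1-b->q2 q1-c->q0 q2-a->q0 q2-b->q2 q2-c->q3 q3-a->q0 q3-b->q1 q3-c->q0

Let each state record the length of the longest suffix of the input read so far that is also a prefix of `bbc`. q1 means the last symbol is `b`; q2 means the last 2 symbols are `bb`; q3 means the last 3 symbols are `bbc`. Accept only at q3, where the string currently ends in `bbc`.
A 4-state machine:
        a   b   c  
>  q0   q0  q1  q0 
   q1   q0  q2  q0 
   q2   q0  q2  q3 
 * q3   q0  q1  q0 
(> = start, * = accepting)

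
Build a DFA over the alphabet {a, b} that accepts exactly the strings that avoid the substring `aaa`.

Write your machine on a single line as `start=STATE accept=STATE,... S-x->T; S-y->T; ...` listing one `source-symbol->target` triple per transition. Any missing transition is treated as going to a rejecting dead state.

start=s0; accept=s0,s1,s2; s0-a->s1; s0-b->s0; s1-a->s2; s1-b->s0; s2-a->s3; s2-b->s0; s3-a->s3; s3-b->s3

This is the complement of 'contains `aaa`'. Use the same substring-matching states — s0 through s3 holding how much of `aaa` has just been matched — but flip the accepting set: everything except the trap s3 accepts.
4 states suffice.
        a   b  
>* s0   s1  s0 
 * s1   s2  s0 
 * s2   s3  s0 
   s3   s3  s3 
(> = start, * = accepting)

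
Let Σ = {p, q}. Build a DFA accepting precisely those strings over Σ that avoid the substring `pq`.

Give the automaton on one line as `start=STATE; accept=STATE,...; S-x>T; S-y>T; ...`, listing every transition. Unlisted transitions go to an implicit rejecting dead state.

Track partial matches of the forbidden pattern `pq`. State C is a dead state reached once `pq` has occurred; every other state accepts. A means no part of `pq` is currently matched.
       p  q 
>* A   B  A 
 * B   B  C 
   C   C  C 
(> = start, * = accepting)

start=A; accept=A,B; A-p>B; A-q>A; B-p>B; B-q>C; C-p>C; C-q>C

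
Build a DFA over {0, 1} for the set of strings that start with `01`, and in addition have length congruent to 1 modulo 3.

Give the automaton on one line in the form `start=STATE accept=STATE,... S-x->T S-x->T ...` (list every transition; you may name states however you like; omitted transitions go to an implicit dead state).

Build one automaton per condition and run them in lockstep. The first has 4 states tracking whether the input so far still matches the prefix `01`; the second has 3 states tracking the input length modulo 3. A product state is a pair (one from each), accepting exactly when both do.
8 states suffice.
       0  1 
>  A   B  C 
   B   D  E 
   C   D  D 
   D   F  F 
   E   G  G 
   F   C  C 
   G   H  H 
 * H   E  E 
(> = start, * = accepting)

start=A accept=H A-0->B A-1->C B-0->D B-1->E C-0->D C-1->D D-0->F D-1->F E-0->G E-1->G F-0->C F-1->C G-0->H G-1->H H-0->E H-1->E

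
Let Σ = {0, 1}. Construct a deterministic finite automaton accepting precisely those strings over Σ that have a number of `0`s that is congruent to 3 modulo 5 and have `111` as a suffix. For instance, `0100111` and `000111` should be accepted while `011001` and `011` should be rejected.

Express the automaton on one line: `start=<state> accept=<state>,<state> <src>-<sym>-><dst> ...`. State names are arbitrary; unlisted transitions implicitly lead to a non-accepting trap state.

start=A accept=S A-0->B A-1->C B-0->D B-1->E C-0->B C-1->F D-0->G D-1->H E-0->D E-1->I F-0->B F-1->J G-0->K G-1->L H-0->G H-1->M I-0->D I-1->N J-0->B J-1->J K-0->A K-1->O L-0->K L-1->P M-0->G M-1->Q N-0->D N-1->N O-0->A O-1->R P-0->K P-1->S Q-0->G Q-1->Q R-0->A R-1->T S-0->K S-1->S T-0->A T-1->T

Handle the two conditions separately and then intersect. One (5 states) tracks the count of `0`s modulo 5; the other (4 states) tracks how much of the suffix `111` has currently been matched. Each combined state is a pair, one component from each; accept when both components accept.
       0  1 
>  A   B  C 
   B   D  E 
   C   B  F 
   D   G  H 
   E   D  I 
   F   B  J 
   G   K  L 
   H   G  M 
   I   D  N 
   J   B  J 
   K   A  O 
   L   K  P 
   M   G  Q 
   N   D  N 
   O   A  R 
   P   K  S 
   Q   G  Q 
   R   A  T 
 * S   K  S 
   T   A  T 
(> = start, * = accepting)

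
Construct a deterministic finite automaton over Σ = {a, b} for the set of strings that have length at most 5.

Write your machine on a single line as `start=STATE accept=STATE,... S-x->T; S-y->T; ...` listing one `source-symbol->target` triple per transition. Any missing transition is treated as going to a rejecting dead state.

start=s0; accept=s0,s1,s2,s3,s4,s5; s0-a->s1; s0-b->s1; s1-a->s2; s1-b->s2; s2-a->s3; s2-b->s3; s3-a->s4; s3-b->s4; s4-a->s5; s4-b->s5; s5-a->s6; s5-b->s6; s6-a->s6; s6-b->s6

Count input length up to 6: every symbol moves from s0 toward s6, which means 'more than 5' and absorbs. Accept from {s0, s1, s2, s3, s4, s5}.
With 7 states:
        a   b  
>* s0   s1  s1 
 * s1   s2  s2 
 * s2   s3  s3 
 * s3   s4  s4 
 * s4   s5  s5 
 * s5   s6  s6 
   s6   s6  s6 
(> = start, * = accepting)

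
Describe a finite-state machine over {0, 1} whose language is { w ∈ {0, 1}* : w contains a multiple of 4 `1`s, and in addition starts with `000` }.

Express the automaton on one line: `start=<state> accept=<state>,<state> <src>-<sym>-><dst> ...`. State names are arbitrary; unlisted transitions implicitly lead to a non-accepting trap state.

Handle the two conditions separately and then intersect. The first has 4 states tracking the count of `1`s modulo 4; the second has 5 states tracking whether the input so far still matches the prefix `000`. A product state is a pair (one from each), accepting exactly when both do. Minimizing collapses redundant product states.
8 states suffice.
       0  1 
>  A   B  C 
   B   D  C 
   C   C  C 
   D   E  C 
 * E   E  F 
   F   F  G 
   G   G  H 
   H   H  E 
(> = start, * = accepting)

start=A accept=E A-0->B A-1->C B-0->D B-1->C C-0->C C-1->C D-0->E D-1->C E-0->E E-1->F F-0->F F-1->G G-0->G G-1->H H-0->H H-1->E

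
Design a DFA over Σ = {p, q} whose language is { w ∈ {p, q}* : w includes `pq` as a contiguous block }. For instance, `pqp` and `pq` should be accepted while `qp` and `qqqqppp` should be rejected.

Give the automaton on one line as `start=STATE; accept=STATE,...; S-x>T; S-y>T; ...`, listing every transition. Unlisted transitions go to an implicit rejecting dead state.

Track how much of `pq` has been matched so far: state S0 is no progress, S2 is the absorbing accept state reached once `pq` has occurred. Intermediate states record partial matches; on a mismatch, fall back to the longest reusable overlap.
        p   q  
>  S0   S1  S0 
   S1   S1  S2 
 * S2   S2  S2 
(> = start, * = accepting)

start=S0; accept=S2; S0-p>S1; S0-q>S0; S1-p>S1; S1-q>S2; S2-p>S2; S2-q>S2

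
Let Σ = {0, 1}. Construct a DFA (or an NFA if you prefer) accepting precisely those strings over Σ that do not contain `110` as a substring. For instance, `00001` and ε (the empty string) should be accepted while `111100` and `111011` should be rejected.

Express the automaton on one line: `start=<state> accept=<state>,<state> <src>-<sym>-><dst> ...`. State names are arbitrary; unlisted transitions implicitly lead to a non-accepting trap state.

start=q0 accept=q0,q1,q2 q0-0->q0 q0-1->q1 q1-0->q0 q1-1->q2 q2-0->q3 q2-1->q2 q3-0->q3 q3-1->q3

Track partial matches of the forbidden pattern `110`. State q3 is a dead state reached once `110` has occurred; every other state accepts. q0 means no part of `110` is currently matched.
A 4-state machine:
        0   1  
>* q0   q0  q1 
 * q1   q0  q2 
 * q2   q3  q2 
   q3   q3  q3 
(> = start, * = accepting)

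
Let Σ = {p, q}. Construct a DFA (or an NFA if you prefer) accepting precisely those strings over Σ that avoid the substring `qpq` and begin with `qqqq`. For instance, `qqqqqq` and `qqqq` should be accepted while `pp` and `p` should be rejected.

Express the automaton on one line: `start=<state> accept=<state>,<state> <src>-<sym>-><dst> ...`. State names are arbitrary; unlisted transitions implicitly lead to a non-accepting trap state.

start=S0 accept=S8,S9,S10 S0-p->S1 S0-q->S2 S1-p->S1 S1-q->S3 S2-p->S4 S2-q->S5 S3-p->S4 S3-q->S3 S4-p->S1 S4-q->S6 S5-p->S4 S5-q->S7 S6-p->S6 S6-q->S6 S7-p->S4 S7-q->S8 S8-p->S9 S8-q->S8 S9-p->S10 S9-q->S11 S10-p->S10 S10-q->S8 S11-p->S11 S11-q->S11

Run two small machines in parallel and take their product. One (4 states) tracks partial matches of the forbidden pattern `qpq`; the other (6 states) tracks whether the input so far still matches the prefix `qqqq`. Each combined state is a pair, one component from each; accept when both components accept.
With 12 states:
          p    q  
>  S0     S1   S2 
   S1     S1   S3 
   S2     S4   S5 
   S3     S4   S3 
   S4     S1   S6 
   S5     S4   S7 
   S6     S6   S6 
   S7     S4   S8 
 * S8     S9   S8 
 * S9    S10  S11 
 * S10   S10   S8 
   S11   S11  S11 
(> = start, * = accepting)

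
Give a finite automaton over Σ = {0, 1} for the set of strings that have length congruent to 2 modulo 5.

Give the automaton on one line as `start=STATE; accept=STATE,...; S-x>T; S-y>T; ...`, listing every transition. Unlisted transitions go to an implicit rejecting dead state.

start=q0; accept=q2; q0-0>q1; q0-1>q1; q1-0>q2; q1-1>q2; q2-0>q3; q2-1>q3; q3-0>q4; q3-1>q4; q4-0>q0; q4-1>q0

Count input length modulo 5: every symbol advances one step around the cycle q0 → q1 → q2 → q3 → q4 → q0. Accept at q2.
A 5-state machine:
        0   1  
>  q0   q1  q1 
   q1   q2  q2 
 * q2   q3  q3 
   q3   q4  q4 
   q4   q0  q0 
(> = start, * = accepting)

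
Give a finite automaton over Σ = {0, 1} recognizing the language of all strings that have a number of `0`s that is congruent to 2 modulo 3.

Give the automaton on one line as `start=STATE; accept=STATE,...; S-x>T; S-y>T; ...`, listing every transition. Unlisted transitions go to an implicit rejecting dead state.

The only thing that matters is how many `0`s have appeared, reduced mod 3. Use one state per residue: A for 0, …, C for 2. Reading `0` moves to the next residue; anything else stays put. C is accepting.
3 states suffice.
       0  1 
>  A   B  A 
   B   C  B 
 * C   A  C 
(> = start, * = accepting)

start=A; accept=C; A-0>B; A-1>A; B-0>C; B-1>B; C-0>A; C-1>C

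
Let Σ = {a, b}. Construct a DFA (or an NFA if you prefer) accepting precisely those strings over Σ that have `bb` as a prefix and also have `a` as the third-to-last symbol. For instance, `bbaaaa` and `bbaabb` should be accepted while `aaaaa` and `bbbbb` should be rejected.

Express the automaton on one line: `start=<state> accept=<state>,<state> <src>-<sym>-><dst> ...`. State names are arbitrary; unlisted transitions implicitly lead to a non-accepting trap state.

Build one automaton per condition and run them in lockstep. One (4 states) tracks whether the input so far still matches the prefix `bb`; the other (15 states) tracks the last 3 symbols read. Each combined state is a pair, one component from each; accept when both components accept.
23 states suffice.
          a    b  
>  s0     s1   s2 
   s1     s3   s4 
   s2     s5   s6 
   s3     s7   s8 
   s4     s9  s10 
   s5    s11  s12 
   s6    s13  s14 
   s7     s7   s8 
   s8     s9  s10 
   s9    s11  s12 
   s10   s15  s16 
   s11    s7   s8 
   s12    s9  s10 
   s13   s17  s18 
   s14   s13  s14 
   s15   s11  s12 
   s16   s15  s16 
   s17   s19  s20 
   s18   s21  s22 
 * s19   s19  s20 
 * s20   s21  s22 
 * s21   s17  s18 
 * s22   s13  s14 
(> = start, * = accepting)

start=s0 accept=s19,s20,s21,s22 s0-a->s1 s0-b->s2 s1-a->s3 s1-b->s4 s2-a->s5 s2-b->s6 s3-a->s7 s3-b->s8 s4-a->s9 s4-b->s10 s5-a->s11 s5-b->s12 s6-a->s13 s6-b->s14 s7-a->s7 s7-b->s8 s8-a->s9 s8-b->s10 s9-a->s11 s9-b->s12 s10-a->s15 s10-b->s16 s11-a->s7 s11-b->s8 s12-a->s9 s12-b->s10 s13-a->s17 s13-b->s18 s14-a->s13 s14-b->s14 s15-a->s11 s15-b->s12 s16-a->s15 s16-b->s16 s17-a->s19 s17-b->s20 s18-a->s21 s18-b->s22 s19-a->s19 s19-b->s20 s20-a->s21 s20-b->s22 s21-a->s17 s21-b->s18 s22-a->s13 s22-b->s14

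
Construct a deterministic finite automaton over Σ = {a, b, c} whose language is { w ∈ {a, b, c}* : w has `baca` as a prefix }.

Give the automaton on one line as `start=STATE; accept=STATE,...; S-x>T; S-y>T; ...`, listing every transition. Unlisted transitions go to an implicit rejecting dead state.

Check the first 4 symbols one by one: q0 through q3 record how many have matched `baca` so far; any wrong symbol goes to the dead state q5. After all 4 match we enter the accepting sink q4.
        a   b   c  
>  q0   q5  q1  q5 
   q1   q2  q5  q5 
   q2   q5  q5  q3 
   q3   q4  q5  q5 
 * q4   q4  q4  q4 
   q5   q5  q5  q5 
(> = start, * = accepting)

start=q0; accept=q4; q0-a>q5; q0-b>q1; q0-c>q5; q1-a>q2; q1-b>q5; q1-c>q5; q2-a>q5; q2-b>q5; q2-c>q3; q3-a>q4; q3-b>q5; q3-c>q5; q4-a>q4; q4-b>q4; q4-c>q4; q5-a>q5; q5-b>q5; q5-c>q5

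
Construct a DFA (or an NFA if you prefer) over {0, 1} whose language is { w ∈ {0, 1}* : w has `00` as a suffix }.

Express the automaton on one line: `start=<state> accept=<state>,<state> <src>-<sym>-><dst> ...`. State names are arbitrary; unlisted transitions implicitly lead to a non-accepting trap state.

Let each state record the length of the longest suffix of the input read so far that is also a prefix of `00`. s1 means the last symbol is `0`; s2 means the last 2 symbols are `00`. Accept only at s2, where the string currently ends in `00`.
With 3 states:
        0   1  
>  s0   s1  s0 
   s1   s2  s0 
 * s2   s2  s0 
(> = start, * = accepting)

start=s0 accept=s2 s0-0->s1 s0-1->s0 s1-0->s2 s1-1->s0 s2-0->s2 s2-1->s0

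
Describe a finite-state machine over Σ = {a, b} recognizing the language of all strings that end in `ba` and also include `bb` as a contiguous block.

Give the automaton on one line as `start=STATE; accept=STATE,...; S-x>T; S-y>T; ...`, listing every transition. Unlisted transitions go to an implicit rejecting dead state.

start=q0; accept=q4; q0-a>q0; q0-b>q1; q1-a>q2; q1-b>q3; q2-a>q0; q2-b>q1; q3-a>q4; q3-b>q3; q4-a>q5; q4-b>q3; q5-a>q5; q5-b>q3

Run two small machines in parallel and take their product. One (3 states) tracks how much of the suffix `ba` has currently been matched; the other (3 states) tracks whether and how much of `bb` has been seen. Each combined state is a pair, one component from each; accept when both components accept.
With 6 states:
        a   b  
>  q0   q0  q1 
   q1   q2  q3 
   q2   q0  q1 
   q3   q4  q3 
 * q4   q5  q3 
   q5   q5  q3 
(> = start, * = accepting)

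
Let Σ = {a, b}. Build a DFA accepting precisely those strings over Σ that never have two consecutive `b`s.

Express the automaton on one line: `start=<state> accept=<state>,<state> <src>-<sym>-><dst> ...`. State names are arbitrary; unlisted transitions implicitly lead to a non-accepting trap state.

Track partial matches of the forbidden pattern `bb`. State q2 is a dead state reached once `bb` has occurred; every other state accepts. q0 means no part of `bb` is currently matched.
        a   b  
>* q0   q0  q1 
 * q1   q0  q2 
   q2   q2  q2 
(> = start, * = accepting)

start=q0 accept=q0,q1 q0-a->q0 q0-b->q1 q1-a->q0 q1-b->q2 q2-a->q2 q2-b->q2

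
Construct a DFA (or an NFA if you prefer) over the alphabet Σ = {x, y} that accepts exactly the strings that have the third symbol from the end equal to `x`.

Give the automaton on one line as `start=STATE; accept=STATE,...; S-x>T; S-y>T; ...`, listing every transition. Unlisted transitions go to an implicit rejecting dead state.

Because acceptance depends on a position counted from the end, the machine has to buffer the most recent 3 symbols. Make each state the string of the last up-to-3 symbols read; on input `x` shift the window left and append `x`. Accept when the buffered window has length 3 and begins with `x`.
15 states suffice.
          x    y  
>  q0     q1   q2 
   q1     q3   q4 
   q2     q5   q6 
   q3     q7   q8 
   q4     q9  q10 
   q5    q11  q12 
   q6    q13  q14 
 * q7     q7   q8 
 * q8     q9  q10 
 * q9    q11  q12 
 * q10   q13  q14 
   q11    q7   q8 
   q12    q9  q10 
   q13   q11  q12 
   q14   q13  q14 
(> = start, * = accepting)

start=q0; accept=q7,q8,q9,q10; q0-x>q1; q0-y>q2; q1-x>q3; q1-y>q4; q2-x>q5; q2-y>q6; q3-x>q7; q3-y>q8; q4-x>q9; q4-y>q10; q5-x>q11; q5-y>q12; q6-x>q13; q6-y>q14; q7-x>q7; q7-y>q8; q8-x>q9; q8-y>q10; q9-x>q11; q9-y>q12; q10-x>q13; q10-y>q14; q11-x>q7; q11-y>q8; q12-x>q9; q12-y>q10; q13-x>q11; q13-y>q12; q14-x>q13; q14-y>q14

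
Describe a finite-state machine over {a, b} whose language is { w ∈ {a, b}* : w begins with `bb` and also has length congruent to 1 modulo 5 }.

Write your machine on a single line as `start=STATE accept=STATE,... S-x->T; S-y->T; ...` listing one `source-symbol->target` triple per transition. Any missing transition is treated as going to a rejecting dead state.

Run two small machines in parallel and take their product. One (4 states) tracks whether the input so far still matches the prefix `bb`; the other (5 states) tracks the input length modulo 5. Each combined state is a pair, one component from each; accept when both components accept. Equivalent product states are then merged.
        a   b  
>  s0   s1  s2 
   s1   s1  s1 
   s2   s1  s3 
   s3   s4  s4 
   s4   s5  s5 
   s5   s6  s6 
   s6   s7  s7 
 * s7   s3  s3 
(> = start, * = accepting)

start=s0; accept=s7; s0-a->s1; s0-b->s2; s1-a->s1; s1-b->s1; s2-a->s1; s2-b->s3; s3-a->s4; s3-b->s4; s4-a->s5; s4-b->s5; s5-a->s6; s5-b->s6; s6-a->s7; s6-b->s7; s7-a->s3; s7-b->s3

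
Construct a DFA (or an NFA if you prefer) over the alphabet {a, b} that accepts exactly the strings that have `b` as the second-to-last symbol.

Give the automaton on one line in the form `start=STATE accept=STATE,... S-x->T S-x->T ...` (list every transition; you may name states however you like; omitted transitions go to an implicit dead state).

A DFA must remember the last 2 symbols (since which symbol is second-to-last isn't known until the input ends). Use one state per possible window of the last ≤2 symbols; accept from those whose window starts with `b`.
With 7 states:
        a   b  
>  s0   s1  s2 
   s1   s3  s4 
   s2   s5  s6 
   s3   s3  s4 
   s4   s5  s6 
 * s5   s3  s4 
 * s6   s5  s6 
(> = start, * = accepting)

start=s0 accept=s5,s6 s0-a->s1 s0-b->s2 s1-a->s3 s1-b->s4 s2-a->s5 s2-b->s6 s3-a->s3 s3-b->s4 s4-a->s5 s4-b->s6 s5-a->s3 s5-b->s4 s6-a->s5 s6-b->s6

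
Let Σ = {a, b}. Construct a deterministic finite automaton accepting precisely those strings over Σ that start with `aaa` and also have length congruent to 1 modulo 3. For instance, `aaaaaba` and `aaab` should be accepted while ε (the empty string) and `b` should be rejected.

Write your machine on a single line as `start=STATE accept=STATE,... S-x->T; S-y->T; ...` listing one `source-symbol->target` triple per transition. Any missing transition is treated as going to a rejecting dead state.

Build one automaton per condition and run them in lockstep. The first has 5 states tracking whether the input so far still matches the prefix `aaa`; the second has 3 states tracking the input length modulo 3. A product state is a pair (one from each), accepting exactly when both do. Minimizing collapses redundant product states.
With 7 states:
        a   b  
>  S0   S1  S2 
   S1   S3  S2 
   S2   S2  S2 
   S3   S4  S2 
   S4   S5  S5 
 * S5   S6  S6 
   S6   S4  S4 
(> = start, * = accepting)

start=S0; accept=S5; S0-a->S1; S0-b->S2; S1-a->S3; S1-b->S2; S2-a->S2; S2-b->S2; S3-a->S4; S3-b->S2; S4-a->S5; S4-b->S5; S5-a->S6; S5-b->S6; S6-a->S4; S6-b->S4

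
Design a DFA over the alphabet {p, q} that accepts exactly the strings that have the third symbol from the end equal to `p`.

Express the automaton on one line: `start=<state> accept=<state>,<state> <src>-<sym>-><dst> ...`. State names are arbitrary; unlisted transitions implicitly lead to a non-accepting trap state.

Because acceptance depends on a position counted from the end, the machine has to buffer the most recent 3 symbols. Make each state the string of the last up-to-3 symbols read; on input `x` shift the window left and append `x`. Accept when the buffered window has length 3 and begins with `p`.
          p    q  
>  s0     s1   s2 
   s1     s3   s4 
   s2     s5   s6 
   s3     s7   s8 
   s4     s9  s10 
   s5    s11  s12 
   s6    s13  s14 
 * s7     s7   s8 
 * s8     s9  s10 
 * s9    s11  s12 
 * s10   s13  s14 
   s11    s7   s8 
   s12    s9  s10 
   s13   s11  s12 
   s14   s13  s14 
(> = start, * = accepting)

start=s0 accept=s7,s8,s9,s10 s0-p->s1 s0-q->s2 s1-p->s3 s1-q->s4 s2-p->s5 s2-q->s6 s3-p->s7 s3-q->s8 s4-p->s9 s4-q->s10 s5-p->s11 s5-q->s12 s6-p->s13 s6-q->s14 s7-p->s7 s7-q->s8 s8-p->s9 s8-q->s10 s9-p->s11 s9-q->s12 s10-p->s13 s10-q->s14 s11-p->s7 s11-q->s8 s12-p->s9 s12-q->s10 s13-p->s11 s13-q->s12 s14-p->s13 s14-q->s14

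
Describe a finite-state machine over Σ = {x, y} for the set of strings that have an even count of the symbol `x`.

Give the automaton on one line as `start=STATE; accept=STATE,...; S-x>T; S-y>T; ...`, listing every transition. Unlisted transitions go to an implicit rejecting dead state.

The only thing that matters is how many `x`s have appeared, reduced mod 2. Use one state per residue: A for 0, …, B for 1. Reading `x` moves to the next residue; anything else stays put. A is accepting.
With 2 states:
       x  y 
>* A   B  A 
   B   A  B 
(> = start, * = accepting)

start=A; accept=A; A-x>B; A-y>A; B-x>A; B-y>B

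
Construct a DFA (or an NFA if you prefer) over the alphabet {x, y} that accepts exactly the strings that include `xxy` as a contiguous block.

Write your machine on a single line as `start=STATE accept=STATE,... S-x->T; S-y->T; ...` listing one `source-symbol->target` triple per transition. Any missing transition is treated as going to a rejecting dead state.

States S0..S2 record the length of the longest prefix of `xxy` that matches the current input suffix. Reaching S3 means `xxy` has been seen, and we stay there forever. Accept from S3.
With 4 states:
        x   y  
>  S0   S1  S0 
   S1   S2  S0 
   S2   S2  S3 
 * S3   S3  S3 
(> = start, * = accepting)

start=S0; accept=S3; S0-x->S1; S0-y->S0; S1-x->S2; S1-y->S0; S2-x->S2; S2-y->S3; S3-x->S3; S3-y->S3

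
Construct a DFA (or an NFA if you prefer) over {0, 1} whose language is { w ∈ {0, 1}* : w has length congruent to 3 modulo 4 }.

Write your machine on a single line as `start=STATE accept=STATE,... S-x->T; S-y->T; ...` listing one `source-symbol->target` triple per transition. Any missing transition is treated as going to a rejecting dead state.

Count input length modulo 4: every symbol advances one step around the cycle S0 → S1 → S2 → S3 → S0. Accept at S3.
        0   1  
>  S0   S1  S1 
   S1   S2  S2 
   S2   S3  S3 
 * S3   S0  S0 
(> = start, * = accepting)

start=S0; accept=S3; S0-0->S1; S0-1->S1; S1-0->S2; S1-1->S2; S2-0->S3; S2-1->S3; S3-0->S0; S3-1->S0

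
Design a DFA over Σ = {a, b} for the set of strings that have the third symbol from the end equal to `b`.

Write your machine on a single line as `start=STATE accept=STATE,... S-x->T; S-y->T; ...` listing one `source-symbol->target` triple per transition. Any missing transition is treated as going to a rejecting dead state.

A DFA must remember the last 3 symbols (since which symbol is third-to-last isn't known until the input ends). Use one state per possible window of the last ≤3 symbols; accept from those whose window starts with `b`.
With 15 states:
          a    b  
>  q0     q1   q2 
   q1     q3   q4 
   q2     q5   q6 
   q3     q7   q8 
   q4     q9  q10 
   q5    q11  q12 
   q6    q13  q14 
   q7     q7   q8 
   q8     q9  q10 
   q9    q11  q12 
   q10   q13  q14 
 * q11    q7   q8 
 * q12    q9  q10 
 * q13   q11  q12 
 * q14   q13  q14 
(> = start, * = accepting)

start=q0; accept=q11,q12,q13,q14; q0-a->q1; q0-b->q2; q1-a->q3; q1-b->q4; q2-a->q5; q2-b->q6; q3-a->q7; q3-b->q8; q4-a->q9; q4-b->q10; q5-a->q11; q5-b->q12; q6-a->q13; q6-b->q14; q7-a->q7; q7-b->q8; q8-a->q9; q8-b->q10; q9-a->q11; q9-b->q12; q10-a->q13; q10-b->q14; q11-a->q7; q11-b->q8; q12-a->q9; q12-b->q10; q13-a->q11; q13-b->q12; q14-a->q13; q14-b->q14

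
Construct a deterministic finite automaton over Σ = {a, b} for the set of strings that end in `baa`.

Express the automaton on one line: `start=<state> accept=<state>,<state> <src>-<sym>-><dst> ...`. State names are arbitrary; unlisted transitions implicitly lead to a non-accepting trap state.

start=S0 accept=S3 S0-a->S0 S0-b->S1 S1-a->S2 S1-b->S1 S2-a->S3 S2-b->S1 S3-a->S0 S3-b->S1

Let each state record the length of the longest suffix of the input read so far that is also a prefix of `baa`. S1 means the last symbol is `b`; S2 means the last 2 symbols are `ba`; S3 means the last 3 symbols are `baa`. Accept only at S3, where the string currently ends in `baa`.
4 states suffice.
        a   b  
>  S0   S0  S1 
   S1   S2  S1 
   S2   S3  S1 
 * S3   S0  S1 
(> = start, * = accepting)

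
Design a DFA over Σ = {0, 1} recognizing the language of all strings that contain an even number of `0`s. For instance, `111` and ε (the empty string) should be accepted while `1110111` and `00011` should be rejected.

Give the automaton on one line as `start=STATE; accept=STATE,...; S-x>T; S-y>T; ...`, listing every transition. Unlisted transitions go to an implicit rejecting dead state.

Keep the running count of `0`s modulo 2: each `0` advances along the cycle S0 → S1 → S0 while other symbols loop. Accept at S0.
A 2-state machine:
        0   1  
>* S0   S1  S0 
   S1   S0  S1 
(> = start, * = accepting)

start=S0; accept=S0; S0-0>S1; S0-1>S0; S1-0>S0; S1-1>S1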